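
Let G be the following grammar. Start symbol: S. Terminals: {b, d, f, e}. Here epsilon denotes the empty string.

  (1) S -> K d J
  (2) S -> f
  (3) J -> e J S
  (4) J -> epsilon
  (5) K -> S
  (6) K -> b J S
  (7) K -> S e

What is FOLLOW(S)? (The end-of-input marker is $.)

FIRST(J): from J->e J S we get {e}; from J->epsilon we get {epsilon}. So FIRST(J) = {epsilon, e}.
FIRST(S): from S->K d J we get {b, f}; from S->f we get {f}. So FIRST(S) = {b, f}.
FIRST(K): from K->S we get {b, f}; from K->b J S we get {b}; from K->S e we get {b, f}. So FIRST(K) = {b, f}.
FOLLOW(S) includes $ since S is the start symbol.
FOLLOW(K): in S->K d J, K is followed by d J with FIRST {d}. Thus FOLLOW(K) = {d}.
FOLLOW(S): in J->e J S, the suffix after S is empty, so FOLLOW(S) ⊇ FOLLOW(J) = {$, b, d, e, f}; in K->S, the suffix after S is empty, so FOLLOW(S) ⊇ FOLLOW(K) = {d}; in K->b J S, the suffix after S is empty, so FOLLOW(S) ⊇ FOLLOW(K) = {d}; in K->S e, S is followed by e with FIRST {e}. Thus FOLLOW(S) = {$, b, d, e, f}.
FOLLOW(J): in S->K d J, the suffix after J is empty, so FOLLOW(J) ⊇ FOLLOW(S) = {$, b, d, e, f}; in J->e J S, J is followed by S with FIRST {b, f}; in K->b J S, J is followed by S with FIRST {b, f}. Thus FOLLOW(J) = {$, b, d, e, f}.

{$, b, d, e, f}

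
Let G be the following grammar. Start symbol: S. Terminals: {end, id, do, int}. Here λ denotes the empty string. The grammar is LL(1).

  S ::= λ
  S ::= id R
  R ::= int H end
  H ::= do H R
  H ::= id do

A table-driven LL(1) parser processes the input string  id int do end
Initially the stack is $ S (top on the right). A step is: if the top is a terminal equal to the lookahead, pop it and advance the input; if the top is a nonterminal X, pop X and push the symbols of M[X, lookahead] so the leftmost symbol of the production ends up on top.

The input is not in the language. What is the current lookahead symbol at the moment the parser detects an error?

     Stack         Input            Action
  1  $ S           id int do end $  expand S ::= id R
  2  $ R id        id int do end $  match id
  3  $ R           int do end $     expand R ::= int H end
  4  $ end H int   int do end $     match int
  5  $ end H       do end $         expand H ::= do H R
  6  $ end R H do  do end $         match do
  7  $ end R H     end $            error: M[H, end] is empty

end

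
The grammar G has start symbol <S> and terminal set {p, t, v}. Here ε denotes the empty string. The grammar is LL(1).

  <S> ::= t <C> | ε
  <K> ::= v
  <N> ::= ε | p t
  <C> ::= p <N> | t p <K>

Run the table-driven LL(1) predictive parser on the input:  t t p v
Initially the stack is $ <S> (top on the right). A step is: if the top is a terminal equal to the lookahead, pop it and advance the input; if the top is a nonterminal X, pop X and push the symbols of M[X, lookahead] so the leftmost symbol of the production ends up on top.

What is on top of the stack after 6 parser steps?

     Stack      Input      Action
  1  $ <S>      t t p v $  expand <S> ::= t <C>
  2  $ <C> t    t t p v $  match t
  3  $ <C>      t p v $    expand <C> ::= t p <K>
  4  $ <K> p t  t p v $    match t
  5  $ <K> p    p v $      match p
  6  $ <K>      v $        expand <K> ::= v
Stack after step 6: $ v (top = v).

v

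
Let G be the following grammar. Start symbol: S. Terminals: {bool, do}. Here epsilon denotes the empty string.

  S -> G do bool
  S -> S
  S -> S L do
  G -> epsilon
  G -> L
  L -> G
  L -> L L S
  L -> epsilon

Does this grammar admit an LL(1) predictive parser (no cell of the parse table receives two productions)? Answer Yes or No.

FIRST(S) = {do}
FIRST(G) = {epsilon, do}
FIRST(L) = {epsilon, do}
FOLLOW(S) = {$, do}
FOLLOW(G) = {do}
FOLLOW(L) = {do}
Cell M[G, do] receives both G -> epsilon and G -> L — the grammar is not LL(1).

No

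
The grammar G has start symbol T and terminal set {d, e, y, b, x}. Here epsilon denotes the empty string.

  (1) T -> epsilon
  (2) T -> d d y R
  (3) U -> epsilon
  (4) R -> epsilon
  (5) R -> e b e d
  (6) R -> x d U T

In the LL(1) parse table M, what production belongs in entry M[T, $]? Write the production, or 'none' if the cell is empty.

T -> epsilon

FIRST(T) = {epsilon, d}
FIRST(U) = {epsilon}
FIRST(R) = {epsilon, e, x}
FOLLOW(T) includes $ since T is the start symbol.
FOLLOW(T): in R->x d U T, the suffix after T is empty, so FOLLOW(T) ⊇ FOLLOW(R) = {$}. Thus FOLLOW(T) = {$}.
FOLLOW(R): in T->d d y R, the suffix after R is empty, so FOLLOW(R) ⊇ FOLLOW(T) = {$}. Thus FOLLOW(R) = {$}.
For T -> epsilon: FIRST(epsilon) = {epsilon}, so it goes in M[T, t] for t ∈ {}; since epsilon ∈ FIRST, also for every t ∈ FOLLOW(T) = {$}.
For T -> d d y R: FIRST(d d y R) = {d}, so it goes in M[T, t] for t ∈ {d}.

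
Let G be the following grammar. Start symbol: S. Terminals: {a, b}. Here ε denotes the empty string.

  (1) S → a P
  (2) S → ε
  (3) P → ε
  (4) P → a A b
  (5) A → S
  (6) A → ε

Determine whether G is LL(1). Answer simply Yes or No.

No

FIRST(S) = {ε, a}
FIRST(P) = {ε, a}
FIRST(A) = {ε, a}
FOLLOW(S) = {$, b}
FOLLOW(P) = {$, b}
FOLLOW(A) = {b}
Cell M[A, b] receives both A → S and A → ε — the grammar is not LL(1).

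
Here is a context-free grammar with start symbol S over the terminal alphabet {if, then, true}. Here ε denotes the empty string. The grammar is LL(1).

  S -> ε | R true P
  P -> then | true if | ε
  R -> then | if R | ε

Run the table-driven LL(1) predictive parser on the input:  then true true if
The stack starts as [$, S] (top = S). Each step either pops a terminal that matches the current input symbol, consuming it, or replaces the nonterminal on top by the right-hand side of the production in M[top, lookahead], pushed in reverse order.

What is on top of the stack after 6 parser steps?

     Stack          Input                Action
  1  $ S            then true true if $  expand S -> R true P
  2  $ P true R     then true true if $  expand R -> then
  3  $ P true then  then true true if $  match then
  4  $ P true       true true if $       match true
  5  $ P            true if $            expand P -> true if
  6  $ if true      true if $            match true
Stack after step 6: $ if (top = if).

if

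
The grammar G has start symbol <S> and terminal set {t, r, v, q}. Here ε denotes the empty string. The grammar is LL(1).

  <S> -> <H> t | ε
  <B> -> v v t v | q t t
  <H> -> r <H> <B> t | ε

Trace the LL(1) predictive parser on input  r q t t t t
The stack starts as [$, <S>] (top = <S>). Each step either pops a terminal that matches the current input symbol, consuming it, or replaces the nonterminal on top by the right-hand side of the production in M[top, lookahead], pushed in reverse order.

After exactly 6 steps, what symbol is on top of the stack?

step 1: stack=$ <S>  input=r q t t t t $  — expand <S> -> <H> t
step 2: stack=$ t <H>  input=r q t t t t $  — expand <H> -> r <H> <B> t
step 3: stack=$ t t <B> <H> r  input=r q t t t t $  — match r
step 4: stack=$ t t <B> <H>  input=q t t t t $  — expand <H> -> ε
step 5: stack=$ t t <B>  input=q t t t t $  — expand <B> -> q t t
step 6: stack=$ t t t t q  input=q t t t t $  — match q
Stack after step 6: $ t t t t (top = t).

t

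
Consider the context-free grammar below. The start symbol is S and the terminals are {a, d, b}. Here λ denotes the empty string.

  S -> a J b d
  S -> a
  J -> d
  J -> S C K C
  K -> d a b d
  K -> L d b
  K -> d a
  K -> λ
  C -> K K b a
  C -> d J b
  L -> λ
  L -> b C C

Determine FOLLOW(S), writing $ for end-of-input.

{$, b, d}

FIRST(S): from S->a J b d we get {a}; from S->a we get {a}. So FIRST(S) = {a}.
FIRST(L): from L->λ we get {λ}; from L->b C C we get {b}. So FIRST(L) = {λ, b}.
FIRST(J): from J->d we get {d}; from J->S C K C we get {a}. So FIRST(J) = {a, d}.
FIRST(K): from K->d a b d we get {d}; from K->L d b we get {b, d}; from K->d a we get {d}; from K->λ we get {λ}. So FIRST(K) = {λ, b, d}.
FIRST(C): from C->K K b a we get {b, d}; from C->d J b we get {d}. So FIRST(C) = {b, d}.
FOLLOW(S) includes $ since S is the start symbol.
FOLLOW(S): in J->S C K C, S is followed by C K C with FIRST {b, d}. Thus FOLLOW(S) = {$, b, d}.
FOLLOW(J): in S->a J b d, J is followed by b d with FIRST {b}; in C->d J b, J is followed by b with FIRST {b}. Thus FOLLOW(J) = {b}.
FOLLOW(K): in J->S C K C, K is followed by C with FIRST {b, d}; in C->K K b a (occurrence 1), K is followed by K b a with FIRST {b, d}; in C->K K b a (occurrence 2), K is followed by b a with FIRST {b}. Thus FOLLOW(K) = {b, d}.
FOLLOW(L): in K->L d b, L is followed by d b with FIRST {d}. Thus FOLLOW(L) = {d}.
FOLLOW(C): in J->S C K C (occurrence 1), C is followed by K C with FIRST {b, d}; in J->S C K C (occurrence 2), the suffix after C is empty, so FOLLOW(C) ⊇ FOLLOW(J) = {b}; in L->b C C (occurrence 1), C is followed by C with FIRST {b, d}; in L->b C C (occurrence 2), the suffix after C is empty, so FOLLOW(C) ⊇ FOLLOW(L) = {d}. Thus FOLLOW(C) = {b, d}.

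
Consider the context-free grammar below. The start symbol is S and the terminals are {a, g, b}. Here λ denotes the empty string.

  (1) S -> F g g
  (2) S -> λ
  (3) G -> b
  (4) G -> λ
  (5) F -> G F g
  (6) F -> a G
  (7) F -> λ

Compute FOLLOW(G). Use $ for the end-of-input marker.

FIRST(G): from G->b we get {b}; from G->λ we get {λ}. So FIRST(G) = {λ, b}.
FIRST(F): from F->G F g we get {a, b, g}; from F->a G we get {a}; from F->λ we get {λ}. So FIRST(F) = {λ, a, b, g}.
FIRST(S): from S->F g g we get {a, b, g}; from S->λ we get {λ}. So FIRST(S) = {λ, a, b, g}.
FOLLOW(S) includes $ since S is the start symbol.
FOLLOW(S): S appears on no right-hand side. Thus FOLLOW(S) = {$}.
FOLLOW(F): in S->F g g, F is followed by g g with FIRST {g}; in F->G F g, F is followed by g with FIRST {g}. Thus FOLLOW(F) = {g}.
FOLLOW(G): in F->G F g, G is followed by F g with FIRST {a, b, g}; in F->a G, the suffix after G is empty, so FOLLOW(G) ⊇ FOLLOW(F) = {g}. Thus FOLLOW(G) = {a, b, g}.

{a, b, g}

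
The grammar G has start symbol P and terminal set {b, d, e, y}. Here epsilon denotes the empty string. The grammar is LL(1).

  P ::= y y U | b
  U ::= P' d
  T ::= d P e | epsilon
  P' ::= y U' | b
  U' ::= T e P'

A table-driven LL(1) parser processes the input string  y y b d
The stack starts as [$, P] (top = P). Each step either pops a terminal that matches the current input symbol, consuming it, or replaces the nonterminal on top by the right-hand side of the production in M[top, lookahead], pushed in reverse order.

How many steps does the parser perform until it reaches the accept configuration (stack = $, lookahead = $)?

step 1: stack=$ P  input=y y b d $  — expand P ::= y y U
step 2: stack=$ U y y  input=y y b d $  — match y
step 3: stack=$ U y  input=y b d $  — match y
step 4: stack=$ U  input=b d $  — expand U ::= P' d
step 5: stack=$ d P'  input=b d $  — expand P' ::= b
step 6: stack=$ d b  input=b d $  — match b
step 7: stack=$ d  input=d $  — match d
Accept reached after 7 steps.

7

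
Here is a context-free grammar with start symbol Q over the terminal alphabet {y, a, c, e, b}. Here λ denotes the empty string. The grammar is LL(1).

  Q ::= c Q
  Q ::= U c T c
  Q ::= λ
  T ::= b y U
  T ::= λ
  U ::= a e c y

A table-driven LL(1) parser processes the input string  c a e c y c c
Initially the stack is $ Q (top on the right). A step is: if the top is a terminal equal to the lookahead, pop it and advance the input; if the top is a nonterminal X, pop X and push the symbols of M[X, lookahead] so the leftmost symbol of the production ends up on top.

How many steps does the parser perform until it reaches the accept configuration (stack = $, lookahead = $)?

11

      Stack            Input            Action
   1  $ Q              c a e c y c c $  expand Q ::= c Q
   2  $ Q c            c a e c y c c $  match c
   3  $ Q              a e c y c c $    expand Q ::= U c T c
   4  $ c T c U        a e c y c c $    expand U ::= a e c y
   5  $ c T c y c e a  a e c y c c $    match a
   6  $ c T c y c e    e c y c c $      match e
   7  $ c T c y c      c y c c $        match c
   8  $ c T c y        y c c $          match y
   9  $ c T c          c c $            match c
  10  $ c T            c $              expand T ::= λ
  11  $ c              c $              match c
Accept reached after 11 steps.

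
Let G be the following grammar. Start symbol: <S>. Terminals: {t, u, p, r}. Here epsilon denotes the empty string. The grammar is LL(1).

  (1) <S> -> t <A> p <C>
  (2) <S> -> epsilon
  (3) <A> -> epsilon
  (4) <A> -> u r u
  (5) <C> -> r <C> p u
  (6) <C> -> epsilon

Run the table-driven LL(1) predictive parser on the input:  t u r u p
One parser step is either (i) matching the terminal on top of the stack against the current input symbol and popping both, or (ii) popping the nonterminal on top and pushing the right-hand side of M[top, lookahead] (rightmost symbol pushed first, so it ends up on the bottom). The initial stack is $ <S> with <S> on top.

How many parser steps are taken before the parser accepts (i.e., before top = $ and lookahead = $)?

8

     Stack          Input        Action
  1  $ <S>          t u r u p $  expand <S> -> t <A> p <C>
  2  $ <C> p <A> t  t u r u p $  match t
  3  $ <C> p <A>    u r u p $    expand <A> -> u r u
  4  $ <C> p u r u  u r u p $    match u
  5  $ <C> p u r    r u p $      match r
  6  $ <C> p u      u p $        match u
  7  $ <C> p        p $          match p
  8  $ <C>          $            expand <C> -> epsilon
Accept reached after 8 steps.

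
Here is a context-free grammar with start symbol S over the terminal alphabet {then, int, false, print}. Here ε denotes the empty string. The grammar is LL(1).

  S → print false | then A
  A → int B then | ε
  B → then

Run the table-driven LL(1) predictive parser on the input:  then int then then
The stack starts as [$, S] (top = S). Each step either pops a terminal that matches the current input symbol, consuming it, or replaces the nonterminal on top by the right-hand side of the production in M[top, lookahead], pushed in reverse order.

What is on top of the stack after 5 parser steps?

then

step 1: stack=$ S  input=then int then then $  — expand S → then A
step 2: stack=$ A then  input=then int then then $  — match then
step 3: stack=$ A  input=int then then $  — expand A → int B then
step 4: stack=$ then B int  input=int then then $  — match int
step 5: stack=$ then B  input=then then $  — expand B → then
Stack after step 5: $ then then (top = then).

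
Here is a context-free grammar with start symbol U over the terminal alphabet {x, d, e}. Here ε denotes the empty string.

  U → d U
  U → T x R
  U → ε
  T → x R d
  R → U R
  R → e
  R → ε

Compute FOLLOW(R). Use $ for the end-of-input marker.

FIRST(T) = {x}
FIRST(U) = {ε, d, x}  (via T x R)
FIRST(R) = {ε, d, e, x}  (via U R)
FOLLOW(U) includes $ since U is the start symbol.
FOLLOW(T): in U→T x R, T is followed by x R with FIRST {x}. Thus FOLLOW(T) = {x}.
FOLLOW(U): in U→d U, the suffix after U is empty (adds nothing new); in R→U R, U is followed by R with FIRST {ε, d, e, x}; in R→U R, the suffix after U is nullable, so FOLLOW(U) ⊇ FOLLOW(R) = {$, d, e, x}. Thus FOLLOW(U) = {$, d, e, x}.
FOLLOW(R): in U→T x R, the suffix after R is empty, so FOLLOW(R) ⊇ FOLLOW(U) = {$, d, e, x}; in T→x R d, R is followed by d with FIRST {d}; in R→U R, the suffix after R is empty (adds nothing new). Thus FOLLOW(R) = {$, d, e, x}.

{$, d, e, x}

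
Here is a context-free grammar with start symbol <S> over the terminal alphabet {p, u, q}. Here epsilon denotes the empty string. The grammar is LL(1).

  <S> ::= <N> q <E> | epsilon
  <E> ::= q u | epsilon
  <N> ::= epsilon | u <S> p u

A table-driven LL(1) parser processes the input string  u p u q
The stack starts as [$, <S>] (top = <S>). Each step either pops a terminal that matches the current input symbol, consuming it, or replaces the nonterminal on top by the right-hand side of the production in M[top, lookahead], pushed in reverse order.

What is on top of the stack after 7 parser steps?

<E>

step 1: stack=$ <S>  input=u p u q $  — expand <S> ::= <N> q <E>
step 2: stack=$ <E> q <N>  input=u p u q $  — expand <N> ::= u <S> p u
step 3: stack=$ <E> q u p <S> u  input=u p u q $  — match u
step 4: stack=$ <E> q u p <S>  input=p u q $  — expand <S> ::= epsilon
step 5: stack=$ <E> q u p  input=p u q $  — match p
step 6: stack=$ <E> q u  input=u q $  — match u
step 7: stack=$ <E> q  input=q $  — match q
Stack after step 7: $ <E> (top = <E>).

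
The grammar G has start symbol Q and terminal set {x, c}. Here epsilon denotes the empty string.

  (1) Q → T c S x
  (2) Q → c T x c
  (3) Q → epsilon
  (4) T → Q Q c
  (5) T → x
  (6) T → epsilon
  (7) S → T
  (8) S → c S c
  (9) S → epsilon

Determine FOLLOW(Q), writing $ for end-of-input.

{$, c, x}

FIRST(Q): from Q→T c S x we get {c, x}; from Q→c T x c we get {c}; from Q→epsilon we get {epsilon}. So FIRST(Q) = {epsilon, c, x}.
FIRST(T): from T→Q Q c we get {c, x}; from T→x we get {x}; from T→epsilon we get {epsilon}. So FIRST(T) = {epsilon, c, x}.
FIRST(S): from S→T we get {epsilon, c, x}; from S→c S c we get {c}; from S→epsilon we get {epsilon}. So FIRST(S) = {epsilon, c, x}.
FOLLOW(Q) includes $ since Q is the start symbol.
FOLLOW(Q): in T→Q Q c (occurrence 1), Q is followed by Q c with FIRST {c, x}; in T→Q Q c (occurrence 2), Q is followed by c with FIRST {c}. Thus FOLLOW(Q) = {$, c, x}.
FOLLOW(S): in Q→T c S x, S is followed by x with FIRST {x}; in S→c S c, S is followed by c with FIRST {c}. Thus FOLLOW(S) = {c, x}.
FOLLOW(T): in Q→T c S x, T is followed by c S x with FIRST {c}; in Q→c T x c, T is followed by x c with FIRST {x}; in S→T, the suffix after T is empty, so FOLLOW(T) ⊇ FOLLOW(S) = {c, x}. Thus FOLLOW(T) = {c, x}.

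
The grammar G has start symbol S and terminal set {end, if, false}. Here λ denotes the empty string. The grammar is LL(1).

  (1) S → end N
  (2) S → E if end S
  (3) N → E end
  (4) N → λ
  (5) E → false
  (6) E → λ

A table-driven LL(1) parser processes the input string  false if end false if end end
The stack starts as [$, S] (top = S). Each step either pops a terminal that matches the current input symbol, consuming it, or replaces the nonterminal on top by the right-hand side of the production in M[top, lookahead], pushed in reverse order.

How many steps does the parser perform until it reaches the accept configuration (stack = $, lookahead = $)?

      Stack             Input                            Action
   1  $ S               false if end false if end end $  expand S → E if end S
   2  $ S end if E      false if end false if end end $  expand E → false
   3  $ S end if false  false if end false if end end $  match false
   4  $ S end if        if end false if end end $        match if
   5  $ S end           end false if end end $           match end
   6  $ S               false if end end $               expand S → E if end S
   7  $ S end if E      false if end end $               expand E → false
   8  $ S end if false  false if end end $               match false
   9  $ S end if        if end end $                     match if
  10  $ S end           end end $                        match end
  11  $ S               end $                            expand S → end N
  12  $ N end           end $                            match end
  13  $ N               $                                expand N → λ
Accept reached after 13 steps.

13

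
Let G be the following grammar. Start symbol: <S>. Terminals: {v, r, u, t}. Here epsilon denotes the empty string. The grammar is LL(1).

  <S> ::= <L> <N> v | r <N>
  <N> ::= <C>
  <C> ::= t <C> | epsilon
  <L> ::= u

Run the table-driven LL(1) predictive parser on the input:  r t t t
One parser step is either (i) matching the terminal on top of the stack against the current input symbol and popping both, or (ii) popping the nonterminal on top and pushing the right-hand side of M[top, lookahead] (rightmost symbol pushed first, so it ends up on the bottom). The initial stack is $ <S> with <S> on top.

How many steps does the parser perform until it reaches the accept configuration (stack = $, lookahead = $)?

step 1: stack=$ <S>  input=r t t t $  — expand <S> ::= r <N>
step 2: stack=$ <N> r  input=r t t t $  — match r
step 3: stack=$ <N>  input=t t t $  — expand <N> ::= <C>
step 4: stack=$ <C>  input=t t t $  — expand <C> ::= t <C>
step 5: stack=$ <C> t  input=t t t $  — match t
step 6: stack=$ <C>  input=t t $  — expand <C> ::= t <C>
step 7: stack=$ <C> t  input=t t $  — match t
step 8: stack=$ <C>  input=t $  — expand <C> ::= t <C>
step 9: stack=$ <C> t  input=t $  — match t
step 10: stack=$ <C>  input=$  — expand <C> ::= epsilon
Accept reached after 10 steps.

10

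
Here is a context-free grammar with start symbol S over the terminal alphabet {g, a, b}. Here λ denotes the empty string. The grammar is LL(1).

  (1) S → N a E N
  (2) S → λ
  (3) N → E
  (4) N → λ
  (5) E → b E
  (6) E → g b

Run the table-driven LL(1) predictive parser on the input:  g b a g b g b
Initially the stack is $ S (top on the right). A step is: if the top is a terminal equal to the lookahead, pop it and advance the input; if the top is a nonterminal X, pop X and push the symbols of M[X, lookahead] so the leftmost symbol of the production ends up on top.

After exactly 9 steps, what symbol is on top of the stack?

N

     Stack        Input            Action
  1  $ S          g b a g b g b $  expand S → N a E N
  2  $ N E a N    g b a g b g b $  expand N → E
  3  $ N E a E    g b a g b g b $  expand E → g b
  4  $ N E a b g  g b a g b g b $  match g
  5  $ N E a b    b a g b g b $    match b
  6  $ N E a      a g b g b $      match a
  7  $ N E        g b g b $        expand E → g b
  8  $ N b g      g b g b $        match g
  9  $ N b        b g b $          match b
Stack after step 9: $ N (top = N).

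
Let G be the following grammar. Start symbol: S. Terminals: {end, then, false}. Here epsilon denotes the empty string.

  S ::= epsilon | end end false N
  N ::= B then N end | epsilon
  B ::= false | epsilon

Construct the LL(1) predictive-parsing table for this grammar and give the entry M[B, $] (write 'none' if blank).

FIRST(S) = {epsilon, end}
FIRST(B) = {epsilon, false}
FIRST(N) = {epsilon, false, then}  (via B then N end)
FOLLOW(S) includes $ since S is the start symbol.
FOLLOW(B): in N::=B then N end, B is followed by then N end with FIRST {then}. Thus FOLLOW(B) = {then}.
For B ::= false: FIRST(false) = {false}, so it goes in M[B, t] for t ∈ {false}.
For B ::= epsilon: FIRST(epsilon) = {epsilon}, so it goes in M[B, t] for t ∈ {}; since epsilon ∈ FIRST, also for every t ∈ FOLLOW(B) = {then}.
None of these place a production in M[B, $].

none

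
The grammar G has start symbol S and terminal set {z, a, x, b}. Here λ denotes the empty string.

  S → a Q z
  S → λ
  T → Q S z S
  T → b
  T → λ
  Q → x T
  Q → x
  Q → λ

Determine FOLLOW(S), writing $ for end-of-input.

{$, a, z}

FIRST(S): from S→a Q z we get {a}; from S→λ we get {λ}. So FIRST(S) = {λ, a}.
FIRST(Q): from Q→x T we get {x}; from Q→x we get {x}; from Q→λ we get {λ}. So FIRST(Q) = {λ, x}.
FIRST(T): from T→Q S z S we get {a, x, z}; from T→b we get {b}; from T→λ we get {λ}. So FIRST(T) = {λ, a, b, x, z}.
FOLLOW(S) includes $ since S is the start symbol.
FOLLOW(Q): in S→a Q z, Q is followed by z with FIRST {z}; in T→Q S z S, Q is followed by S z S with FIRST {a, z}. Thus FOLLOW(Q) = {a, z}.
FOLLOW(T): in Q→x T, the suffix after T is empty, so FOLLOW(T) ⊇ FOLLOW(Q) = {a, z}. Thus FOLLOW(T) = {a, z}.
FOLLOW(S): in T→Q S z S (occurrence 1), S is followed by z S with FIRST {z}; in T→Q S z S (occurrence 2), the suffix after S is empty, so FOLLOW(S) ⊇ FOLLOW(T) = {a, z}. Thus FOLLOW(S) = {$, a, z}.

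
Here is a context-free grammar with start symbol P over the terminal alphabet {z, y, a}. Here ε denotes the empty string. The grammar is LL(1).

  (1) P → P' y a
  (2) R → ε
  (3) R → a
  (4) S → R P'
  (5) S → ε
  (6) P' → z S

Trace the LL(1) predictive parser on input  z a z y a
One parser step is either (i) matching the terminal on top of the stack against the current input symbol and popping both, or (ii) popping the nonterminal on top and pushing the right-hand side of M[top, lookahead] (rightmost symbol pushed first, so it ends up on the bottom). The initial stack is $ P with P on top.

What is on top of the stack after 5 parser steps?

     Stack       Input        Action
  1  $ P         z a z y a $  expand P → P' y a
  2  $ a y P'    z a z y a $  expand P' → z S
  3  $ a y S z   z a z y a $  match z
  4  $ a y S     a z y a $    expand S → R P'
  5  $ a y P' R  a z y a $    expand R → a
Stack after step 5: $ a y P' a (top = a).

a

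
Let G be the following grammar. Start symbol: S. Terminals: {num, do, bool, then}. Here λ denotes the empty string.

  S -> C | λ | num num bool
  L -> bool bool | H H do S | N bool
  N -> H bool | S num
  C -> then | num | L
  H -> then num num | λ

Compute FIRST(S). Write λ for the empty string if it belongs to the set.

{λ, bool, do, num, then}

FIRST(H): from H->then num num we get {then}; from H->λ we get {λ}. So FIRST(H) = {λ, then}.
FIRST(S): from S->C we get {bool, do, num, then}; from S->λ we get {λ}; from S->num num bool we get {num}. So FIRST(S) = {λ, bool, do, num, then}.
FIRST(N): from N->H bool we get {bool, then}; from N->S num we get {bool, do, num, then}. So FIRST(N) = {bool, do, num, then}.
FIRST(L): from L->bool bool we get {bool}; from L->H H do S we get {do, then}; from L->N bool we get {bool, do, num, then}. So FIRST(L) = {bool, do, num, then}.
FIRST(C): from C->then we get {then}; from C->num we get {num}; from C->L we get {bool, do, num, then}. So FIRST(C) = {bool, do, num, then}.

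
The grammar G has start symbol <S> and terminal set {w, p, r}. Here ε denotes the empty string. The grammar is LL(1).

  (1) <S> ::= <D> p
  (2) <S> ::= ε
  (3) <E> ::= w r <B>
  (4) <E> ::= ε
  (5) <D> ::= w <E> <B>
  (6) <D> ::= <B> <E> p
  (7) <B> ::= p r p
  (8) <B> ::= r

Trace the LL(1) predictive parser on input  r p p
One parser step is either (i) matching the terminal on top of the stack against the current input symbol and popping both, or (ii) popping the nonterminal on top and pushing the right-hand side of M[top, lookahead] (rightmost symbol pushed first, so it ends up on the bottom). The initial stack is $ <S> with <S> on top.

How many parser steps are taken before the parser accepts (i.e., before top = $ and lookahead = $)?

7

step 1: stack=$ <S>  input=r p p $  — expand <S> ::= <D> p
step 2: stack=$ p <D>  input=r p p $  — expand <D> ::= <B> <E> p
step 3: stack=$ p p <E> <B>  input=r p p $  — expand <B> ::= r
step 4: stack=$ p p <E> r  input=r p p $  — match r
step 5: stack=$ p p <E>  input=p p $  — expand <E> ::= ε
step 6: stack=$ p p  input=p p $  — match p
step 7: stack=$ p  input=p $  — match p
Accept reached after 7 steps.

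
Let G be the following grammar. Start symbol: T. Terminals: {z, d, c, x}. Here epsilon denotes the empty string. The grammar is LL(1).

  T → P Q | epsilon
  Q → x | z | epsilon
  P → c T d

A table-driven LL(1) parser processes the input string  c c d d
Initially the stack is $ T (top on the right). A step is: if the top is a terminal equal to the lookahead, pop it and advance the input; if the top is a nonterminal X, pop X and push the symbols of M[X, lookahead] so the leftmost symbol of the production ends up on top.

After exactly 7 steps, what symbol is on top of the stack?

step 1: stack=$ T  input=c c d d $  — expand T → P Q
step 2: stack=$ Q P  input=c c d d $  — expand P → c T d
step 3: stack=$ Q d T c  input=c c d d $  — match c
step 4: stack=$ Q d T  input=c d d $  — expand T → P Q
step 5: stack=$ Q d Q P  input=c d d $  — expand P → c T d
step 6: stack=$ Q d Q d T c  input=c d d $  — match c
step 7: stack=$ Q d Q d T  input=d d $  — expand T → epsilon
Stack after step 7: $ Q d Q d (top = d).

d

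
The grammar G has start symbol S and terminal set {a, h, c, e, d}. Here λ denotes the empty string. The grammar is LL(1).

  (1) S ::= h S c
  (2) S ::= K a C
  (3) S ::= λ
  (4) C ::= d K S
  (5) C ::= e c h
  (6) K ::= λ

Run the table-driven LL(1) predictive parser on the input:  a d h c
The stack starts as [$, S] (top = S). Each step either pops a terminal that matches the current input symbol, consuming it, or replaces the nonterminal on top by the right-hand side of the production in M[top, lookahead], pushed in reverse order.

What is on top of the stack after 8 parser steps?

step 1: stack=$ S  input=a d h c $  — expand S ::= K a C
step 2: stack=$ C a K  input=a d h c $  — expand K ::= λ
step 3: stack=$ C a  input=a d h c $  — match a
step 4: stack=$ C  input=d h c $  — expand C ::= d K S
step 5: stack=$ S K d  input=d h c $  — match d
step 6: stack=$ S K  input=h c $  — expand K ::= λ
step 7: stack=$ S  input=h c $  — expand S ::= h S c
step 8: stack=$ c S h  input=h c $  — match h
Stack after step 8: $ c S (top = S).

S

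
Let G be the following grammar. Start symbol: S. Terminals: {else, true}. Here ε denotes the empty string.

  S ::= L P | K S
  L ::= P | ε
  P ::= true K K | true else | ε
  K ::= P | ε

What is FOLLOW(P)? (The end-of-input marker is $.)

FIRST(P): from P::=true K K we get {true}; from P::=true else we get {true}; from P::=ε we get {ε}. So FIRST(P) = {ε, true}.
FIRST(L): from L::=P we get {ε, true}; from L::=ε we get {ε}. So FIRST(L) = {ε, true}.
FIRST(K): from K::=P we get {ε, true}; from K::=ε we get {ε}. So FIRST(K) = {ε, true}.
FIRST(S): from S::=L P we get {ε, true}; from S::=K S we get {ε, true}. So FIRST(S) = {ε, true}.
FOLLOW(S) includes $ since S is the start symbol.
FOLLOW(S): in S::=K S, the suffix after S is empty (adds nothing new). Thus FOLLOW(S) = {$}.
FOLLOW(L): in S::=L P, L is followed by P with FIRST {ε, true}; in S::=L P, the suffix after L is nullable, so FOLLOW(L) ⊇ FOLLOW(S) = {$}. Thus FOLLOW(L) = {$, true}.
FOLLOW(P): in S::=L P, the suffix after P is empty, so FOLLOW(P) ⊇ FOLLOW(S) = {$}; in L::=P, the suffix after P is empty, so FOLLOW(P) ⊇ FOLLOW(L) = {$, true}; in K::=P, the suffix after P is empty, so FOLLOW(P) ⊇ FOLLOW(K) = {$, true}. Thus FOLLOW(P) = {$, true}.
FOLLOW(K): in S::=K S, K is followed by S with FIRST {ε, true}; in S::=K S, the suffix after K is nullable, so FOLLOW(K) ⊇ FOLLOW(S) = {$}; in P::=true K K (occurrence 1), K is followed by K with FIRST {ε, true}; in P::=true K K (occurrence 1), the suffix after K is nullable, so FOLLOW(K) ⊇ FOLLOW(P) = {$, true}; in P::=true K K (occurrence 2), the suffix after K is empty, so FOLLOW(K) ⊇ FOLLOW(P) = {$, true}. Thus FOLLOW(K) = {$, true}.

{$, true}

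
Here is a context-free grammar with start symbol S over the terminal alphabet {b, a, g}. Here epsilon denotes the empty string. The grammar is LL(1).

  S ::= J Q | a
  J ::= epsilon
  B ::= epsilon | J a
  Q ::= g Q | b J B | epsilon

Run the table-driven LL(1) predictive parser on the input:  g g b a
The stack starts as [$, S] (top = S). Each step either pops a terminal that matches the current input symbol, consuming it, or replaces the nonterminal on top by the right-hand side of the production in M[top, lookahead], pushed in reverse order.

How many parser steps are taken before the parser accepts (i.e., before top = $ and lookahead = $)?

12

step 1: stack=$ S  input=g g b a $  — expand S ::= J Q
step 2: stack=$ Q J  input=g g b a $  — expand J ::= epsilon
step 3: stack=$ Q  input=g g b a $  — expand Q ::= g Q
step 4: stack=$ Q g  input=g g b a $  — match g
step 5: stack=$ Q  input=g b a $  — expand Q ::= g Q
step 6: stack=$ Q g  input=g b a $  — match g
step 7: stack=$ Q  input=b a $  — expand Q ::= b J B
step 8: stack=$ B J b  input=b a $  — match b
step 9: stack=$ B J  input=a $  — expand J ::= epsilon
step 10: stack=$ B  input=a $  — expand B ::= J a
step 11: stack=$ a J  input=a $  — expand J ::= epsilon
step 12: stack=$ a  input=a $  — match a
Accept reached after 12 steps.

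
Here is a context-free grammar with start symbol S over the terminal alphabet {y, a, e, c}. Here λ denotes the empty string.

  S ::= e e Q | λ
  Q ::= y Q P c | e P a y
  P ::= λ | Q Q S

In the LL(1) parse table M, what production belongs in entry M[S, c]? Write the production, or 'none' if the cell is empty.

FIRST(S) = {λ, e}
FIRST(Q) = {e, y}
FIRST(P) = {λ, e, y}  (via Q Q S)
FOLLOW(S) includes $ since S is the start symbol.
FOLLOW(P): in Q::=y Q P c, P is followed by c with FIRST {c}; in Q::=e P a y, P is followed by a y with FIRST {a}. Thus FOLLOW(P) = {a, c}.
FOLLOW(S): in P::=Q Q S, the suffix after S is empty, so FOLLOW(S) ⊇ FOLLOW(P) = {a, c}. Thus FOLLOW(S) = {$, a, c}.
For S ::= e e Q: FIRST(e e Q) = {e}, so it goes in M[S, t] for t ∈ {e}.
For S ::= λ: FIRST(λ) = {λ}, so it goes in M[S, t] for t ∈ {}; since λ ∈ FIRST, also for every t ∈ FOLLOW(S) = {$, a, c}.

S ::= λ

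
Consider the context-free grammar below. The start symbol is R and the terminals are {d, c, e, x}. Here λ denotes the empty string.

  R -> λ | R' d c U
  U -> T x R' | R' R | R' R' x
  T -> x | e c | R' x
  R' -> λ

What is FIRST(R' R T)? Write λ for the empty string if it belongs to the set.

FIRST(R'): from R'->λ we get {λ}. So FIRST(R') = {λ}.
FIRST(R): from R->λ we get {λ}; from R->R' d c U we get {d}. So FIRST(R) = {λ, d}.
FIRST(T): from T->x we get {x}; from T->e c we get {e}; from T->R' x we get {x}. So FIRST(T) = {e, x}.
FIRST(U): from U->T x R' we get {e, x}; from U->R' R we get {λ, d}; from U->R' R' x we get {x}. So FIRST(U) = {λ, d, e, x}.
FIRST(R' R T): take FIRST of each symbol in turn, carrying on past any symbol whose FIRST contains λ; result {d, e, x}.

{d, e, x}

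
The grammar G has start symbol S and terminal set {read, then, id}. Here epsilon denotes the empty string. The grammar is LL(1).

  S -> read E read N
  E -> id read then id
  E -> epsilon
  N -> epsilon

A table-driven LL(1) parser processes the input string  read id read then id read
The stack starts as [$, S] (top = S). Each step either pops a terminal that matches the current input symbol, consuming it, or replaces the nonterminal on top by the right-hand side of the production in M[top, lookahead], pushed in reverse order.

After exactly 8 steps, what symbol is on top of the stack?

     Stack                     Input                        Action
  1  $ S                       read id read then id read $  expand S -> read E read N
  2  $ N read E read           read id read then id read $  match read
  3  $ N read E                id read then id read $       expand E -> id read then id
  4  $ N read id then read id  id read then id read $       match id
  5  $ N read id then read     read then id read $          match read
  6  $ N read id then          then id read $               match then
  7  $ N read id               id read $                    match id
  8  $ N read                  read $                       match read
Stack after step 8: $ N (top = N).

N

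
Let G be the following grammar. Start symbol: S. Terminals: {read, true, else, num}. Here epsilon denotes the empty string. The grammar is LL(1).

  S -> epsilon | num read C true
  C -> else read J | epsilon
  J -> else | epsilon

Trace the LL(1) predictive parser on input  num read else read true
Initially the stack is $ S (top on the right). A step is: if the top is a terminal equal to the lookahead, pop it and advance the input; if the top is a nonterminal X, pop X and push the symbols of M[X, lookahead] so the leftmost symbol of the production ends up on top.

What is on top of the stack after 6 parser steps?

J

     Stack               Input                      Action
  1  $ S                 num read else read true $  expand S -> num read C true
  2  $ true C read num   num read else read true $  match num
  3  $ true C read       read else read true $      match read
  4  $ true C            else read true $           expand C -> else read J
  5  $ true J read else  else read true $           match else
  6  $ true J read       read true $                match read
Stack after step 6: $ true J (top = J).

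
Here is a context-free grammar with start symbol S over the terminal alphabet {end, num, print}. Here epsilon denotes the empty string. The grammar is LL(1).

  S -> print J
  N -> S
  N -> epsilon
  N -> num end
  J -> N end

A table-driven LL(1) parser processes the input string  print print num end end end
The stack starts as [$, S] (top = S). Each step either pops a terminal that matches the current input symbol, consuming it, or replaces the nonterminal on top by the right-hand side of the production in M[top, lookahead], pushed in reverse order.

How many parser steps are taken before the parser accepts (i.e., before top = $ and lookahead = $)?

12

step 1: stack=$ S  input=print print num end end end $  — expand S -> print J
step 2: stack=$ J print  input=print print num end end end $  — match print
step 3: stack=$ J  input=print num end end end $  — expand J -> N end
step 4: stack=$ end N  input=print num end end end $  — expand N -> S
step 5: stack=$ end S  input=print num end end end $  — expand S -> print J
step 6: stack=$ end J print  input=print num end end end $  — match print
step 7: stack=$ end J  input=num end end end $  — expand J -> N end
step 8: stack=$ end end N  input=num end end end $  — expand N -> num end
step 9: stack=$ end end end num  input=num end end end $  — match num
step 10: stack=$ end end end  input=end end end $  — match end
step 11: stack=$ end end  input=end end $  — match end
step 12: stack=$ end  input=end $  — match end
Accept reached after 12 steps.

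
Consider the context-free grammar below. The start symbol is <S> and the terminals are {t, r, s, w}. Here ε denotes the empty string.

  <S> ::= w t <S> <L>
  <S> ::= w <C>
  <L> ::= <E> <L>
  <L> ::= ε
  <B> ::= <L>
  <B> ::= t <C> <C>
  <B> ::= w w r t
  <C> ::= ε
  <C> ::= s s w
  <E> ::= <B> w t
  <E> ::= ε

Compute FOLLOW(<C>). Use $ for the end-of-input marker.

{$, s, t, w}

FIRST(<S>): from <S>::=w t <S> <L> we get {w}; from <S>::=w <C> we get {w}. So FIRST(<S>) = {w}.
FIRST(<C>): from <C>::=ε we get {ε}; from <C>::=s s w we get {s}. So FIRST(<C>) = {ε, s}.
FIRST(<L>): from <L>::=<E> <L> we get {ε, t, w}; from <L>::=ε we get {ε}. So FIRST(<L>) = {ε, t, w}.
FIRST(<B>): from <B>::=<L> we get {ε, t, w}; from <B>::=t <C> <C> we get {t}; from <B>::=w w r t we get {w}. So FIRST(<B>) = {ε, t, w}.
FIRST(<E>): from <E>::=<B> w t we get {t, w}; from <E>::=ε we get {ε}. So FIRST(<E>) = {ε, t, w}.
FOLLOW(<S>) includes $ since <S> is the start symbol.
FOLLOW(<S>): in <S>::=w t <S> <L>, <S> is followed by <L> with FIRST {ε, t, w}; in <S>::=w t <S> <L>, the suffix after <S> is nullable (adds nothing new). Thus FOLLOW(<S>) = {$, t, w}.
FOLLOW(<B>): in <E>::=<B> w t, <B> is followed by w t with FIRST {w}. Thus FOLLOW(<B>) = {w}.
FOLLOW(<L>): in <S>::=w t <S> <L>, the suffix after <L> is empty, so FOLLOW(<L>) ⊇ FOLLOW(<S>) = {$, t, w}; in <L>::=<E> <L>, the suffix after <L> is empty (adds nothing new); in <B>::=<L>, the suffix after <L> is empty, so FOLLOW(<L>) ⊇ FOLLOW(<B>) = {w}. Thus FOLLOW(<L>) = {$, t, w}.
FOLLOW(<C>): in <S>::=w <C>, the suffix after <C> is empty, so FOLLOW(<C>) ⊇ FOLLOW(<S>) = {$, t, w}; in <B>::=t <C> <C> (occurrence 1), <C> is followed by <C> with FIRST {ε, s}; in <B>::=t <C> <C> (occurrence 1), the suffix after <C> is nullable, so FOLLOW(<C>) ⊇ FOLLOW(<B>) = {w}; in <B>::=t <C> <C> (occurrence 2), the suffix after <C> is empty, so FOLLOW(<C>) ⊇ FOLLOW(<B>) = {w}. Thus FOLLOW(<C>) = {$, s, t, w}.
FOLLOW(<E>): in <L>::=<E> <L>, <E> is followed by <L> with FIRST {ε, t, w}; in <L>::=<E> <L>, the suffix after <E> is nullable, so FOLLOW(<E>) ⊇ FOLLOW(<L>) = {$, t, w}. Thus FOLLOW(<E>) = {$, t, w}.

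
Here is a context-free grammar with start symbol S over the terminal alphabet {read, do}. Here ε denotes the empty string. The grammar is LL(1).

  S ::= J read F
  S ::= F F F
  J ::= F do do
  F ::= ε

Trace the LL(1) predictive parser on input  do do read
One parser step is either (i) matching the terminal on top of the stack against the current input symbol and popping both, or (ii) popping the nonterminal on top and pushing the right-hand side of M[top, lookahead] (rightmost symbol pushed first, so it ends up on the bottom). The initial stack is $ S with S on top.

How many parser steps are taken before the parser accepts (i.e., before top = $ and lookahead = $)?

7

step 1: stack=$ S  input=do do read $  — expand S ::= J read F
step 2: stack=$ F read J  input=do do read $  — expand J ::= F do do
step 3: stack=$ F read do do F  input=do do read $  — expand F ::= ε
step 4: stack=$ F read do do  input=do do read $  — match do
step 5: stack=$ F read do  input=do read $  — match do
step 6: stack=$ F read  input=read $  — match read
step 7: stack=$ F  input=$  — expand F ::= ε
Accept reached after 7 steps.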